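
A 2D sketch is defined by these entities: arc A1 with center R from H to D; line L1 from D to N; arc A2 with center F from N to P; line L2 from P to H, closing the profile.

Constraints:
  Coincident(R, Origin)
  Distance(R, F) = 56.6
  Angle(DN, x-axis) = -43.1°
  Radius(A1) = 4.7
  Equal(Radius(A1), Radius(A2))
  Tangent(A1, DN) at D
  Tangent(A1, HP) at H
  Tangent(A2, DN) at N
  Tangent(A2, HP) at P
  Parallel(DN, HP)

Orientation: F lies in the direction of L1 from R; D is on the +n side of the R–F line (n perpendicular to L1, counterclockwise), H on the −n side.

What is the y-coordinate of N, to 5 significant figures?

-35.242

The slot axis is L1's direction at -43.1°, so u = (cos -43.1°, sin -43.1°) = (0.73016, -0.68327) and n = (−sin -43.1°, cos -43.1°) = (0.68327, 0.73016). R is at the origin and F lies 56.6 along u from R, so F = 56.6·u = (41.327, -38.673). Tangency of A1 to both parallel lines with radius 4.7 puts D and H at R ± 4.7·n: D = (3.2114, 3.4318), H = (-3.2114, -3.4318). Equal radii place N and P the same way about F: N = F + 4.7·n = (44.539, -35.242), P = F − 4.7·n = (38.116, -42.105). So N.y = -35.242.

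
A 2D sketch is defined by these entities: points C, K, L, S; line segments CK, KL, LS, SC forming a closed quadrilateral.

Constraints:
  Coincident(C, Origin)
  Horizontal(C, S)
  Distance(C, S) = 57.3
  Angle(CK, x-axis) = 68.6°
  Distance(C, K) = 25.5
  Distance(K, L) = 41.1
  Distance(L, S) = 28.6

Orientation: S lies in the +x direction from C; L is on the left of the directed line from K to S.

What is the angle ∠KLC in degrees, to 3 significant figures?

23.4°

Checks: |KL| = 41.10 ✓; |LS| = 28.60 ✓.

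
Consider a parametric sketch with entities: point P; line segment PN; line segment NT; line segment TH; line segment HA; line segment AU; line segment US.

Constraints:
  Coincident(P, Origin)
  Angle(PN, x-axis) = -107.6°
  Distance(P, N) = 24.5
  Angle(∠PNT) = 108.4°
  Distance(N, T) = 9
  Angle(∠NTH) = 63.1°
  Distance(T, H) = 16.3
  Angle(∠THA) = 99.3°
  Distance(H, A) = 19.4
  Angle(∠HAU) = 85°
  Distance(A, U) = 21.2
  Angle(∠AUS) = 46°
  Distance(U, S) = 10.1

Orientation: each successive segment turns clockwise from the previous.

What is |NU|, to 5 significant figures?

13.960

P is at the origin; PN runs at -107.6° with length 24.5, so N = (-7.4081, -23.353). ∠PNT = 108.4° gives NT at -179.20° from the x-axis; with |NT| = 9.0, T = (-16.407, -23.479). ∠NTH = 63.1° gives TH at 63.900° from the x-axis; with |TH| = 16.3, H = (-9.2362, -8.8410). ∠THA = 99.3° gives HA at -16.800° from the x-axis; with |HA| = 19.4, A = (9.3358, -14.448). ∠HAU = 85.0° gives AU at -111.80° from the x-axis; with |AU| = 21.2, U = (1.4628, -34.132). Then |NU| = |U − N| = 13.960.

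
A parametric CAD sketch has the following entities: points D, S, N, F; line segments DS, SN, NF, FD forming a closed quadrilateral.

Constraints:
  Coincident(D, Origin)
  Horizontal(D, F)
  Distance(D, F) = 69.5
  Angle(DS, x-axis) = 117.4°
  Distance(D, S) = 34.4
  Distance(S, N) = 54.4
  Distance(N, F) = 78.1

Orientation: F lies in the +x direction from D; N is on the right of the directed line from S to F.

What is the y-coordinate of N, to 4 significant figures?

-22.81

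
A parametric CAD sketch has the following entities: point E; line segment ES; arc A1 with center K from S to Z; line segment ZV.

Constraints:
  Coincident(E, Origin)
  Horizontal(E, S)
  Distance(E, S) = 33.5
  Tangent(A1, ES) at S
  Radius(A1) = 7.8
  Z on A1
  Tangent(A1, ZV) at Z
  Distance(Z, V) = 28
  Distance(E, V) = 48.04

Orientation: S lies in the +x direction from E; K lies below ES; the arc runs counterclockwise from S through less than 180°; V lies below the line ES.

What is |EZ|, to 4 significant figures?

27.43

E is at the origin; E and S share the same y with |ES| = 33.5 and S on the +x side, so S = (33.50, 0.000). A1 meets ES tangentially, so KS is at right angles to ES, so K = S + (0, -7.8) = (33.50, -7.800). Since KZ ⟂ ZV (tangency), |KV| = √(7.8² + 28.0²) = 29.07 regardless of where Z sits on A1. So V lies on both circle(E, 48.04) and circle(K, 29.07); the below-ES intersection is V = (30.94, -36.75). Z is the foot of the tangent from V: Z = (25.83, -9.222).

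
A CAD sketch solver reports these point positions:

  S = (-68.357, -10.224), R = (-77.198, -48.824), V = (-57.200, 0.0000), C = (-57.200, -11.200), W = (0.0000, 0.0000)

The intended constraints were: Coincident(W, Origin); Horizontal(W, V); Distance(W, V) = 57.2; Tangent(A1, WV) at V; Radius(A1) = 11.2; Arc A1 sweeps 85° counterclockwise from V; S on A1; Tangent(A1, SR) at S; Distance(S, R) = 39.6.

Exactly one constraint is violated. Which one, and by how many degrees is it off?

Tangent(A1, SR) at S — off by 7.90°.

W = (0.00, 0.00) ✓; W.y = 0.00, V.y = 0.00 ✓; |WV| = 57.20 ✓; ∠(CV, VW) = 90.00° ✓; |CV| = 11.20 ✓; bearing(C→S) − bearing(C→V) = 85.00° ✓; |CS| = 11.20 ✓; ∠(CS, SR) = 97.90° ✗; |SR| = 39.60 ✓.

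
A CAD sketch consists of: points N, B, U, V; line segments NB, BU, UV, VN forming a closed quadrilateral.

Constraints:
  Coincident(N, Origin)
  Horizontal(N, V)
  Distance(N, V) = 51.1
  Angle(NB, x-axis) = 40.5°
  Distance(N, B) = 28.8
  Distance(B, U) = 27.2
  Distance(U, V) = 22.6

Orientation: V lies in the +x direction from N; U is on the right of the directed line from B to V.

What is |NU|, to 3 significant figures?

30.6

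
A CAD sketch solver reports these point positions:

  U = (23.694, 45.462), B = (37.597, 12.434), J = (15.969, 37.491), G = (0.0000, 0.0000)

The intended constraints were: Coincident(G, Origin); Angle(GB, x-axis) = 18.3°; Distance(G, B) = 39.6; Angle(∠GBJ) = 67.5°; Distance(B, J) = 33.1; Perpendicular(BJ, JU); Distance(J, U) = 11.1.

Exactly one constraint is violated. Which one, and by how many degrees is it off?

Perpendicular(BJ, JU) — off by 5.10°.

G = (0.00, 0.00) ✓; GB at 18.30° ✓; |GB| = 39.60 ✓; ∠GBJ = 67.50° ✓; |BJ| = 33.10 ✓; ∠(BJ, JU) = 84.90° ✗; |JU| = 11.10 ✓.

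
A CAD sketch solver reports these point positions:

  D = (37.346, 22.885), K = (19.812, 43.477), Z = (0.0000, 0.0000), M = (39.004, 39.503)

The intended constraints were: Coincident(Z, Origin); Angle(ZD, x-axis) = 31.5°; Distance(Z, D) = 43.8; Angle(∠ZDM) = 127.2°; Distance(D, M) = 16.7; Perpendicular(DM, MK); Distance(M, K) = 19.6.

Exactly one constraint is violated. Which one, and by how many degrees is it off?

Perpendicular(DM, MK) — off by 6.00°.

Z = (0.00, 0.00) ✓; ZD at 31.50° ✓; |ZD| = 43.80 ✓; ∠ZDM = 127.2° ✓; |DM| = 16.70 ✓; ∠(DM, MK) = 84.00° ✗; |MK| = 19.60 ✓.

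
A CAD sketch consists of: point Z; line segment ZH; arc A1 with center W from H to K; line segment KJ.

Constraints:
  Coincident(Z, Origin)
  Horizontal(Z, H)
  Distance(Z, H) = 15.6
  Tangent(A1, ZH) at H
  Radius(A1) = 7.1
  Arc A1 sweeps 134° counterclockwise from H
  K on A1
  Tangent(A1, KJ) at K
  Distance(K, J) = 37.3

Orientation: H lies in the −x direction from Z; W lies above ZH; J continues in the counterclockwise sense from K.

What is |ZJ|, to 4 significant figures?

53.25

Z is at the origin; ZH is horizontal with |ZH| = 15.6 and H on the −x side, so H = (-15.60, 0.000). A1 meets ZH tangentially, so WH is at right angles to ZH, so W = H + (0, 7.1) = (-15.60, 7.100). On A1, H sits at bearing -90° from W; a 134° counterclockwise sweep puts K at bearing 44°, so K = W + 7.1·(cos 44°, sin 44°) = (-10.49, 12.03). A1 meets KJ tangentially, so WK is at right angles to KJ, so KJ runs along (−sin 44°, cos 44°); with |KJ| = 37.3, J = (-36.40, 38.86). Then |ZJ| = |J − Z| = 53.25.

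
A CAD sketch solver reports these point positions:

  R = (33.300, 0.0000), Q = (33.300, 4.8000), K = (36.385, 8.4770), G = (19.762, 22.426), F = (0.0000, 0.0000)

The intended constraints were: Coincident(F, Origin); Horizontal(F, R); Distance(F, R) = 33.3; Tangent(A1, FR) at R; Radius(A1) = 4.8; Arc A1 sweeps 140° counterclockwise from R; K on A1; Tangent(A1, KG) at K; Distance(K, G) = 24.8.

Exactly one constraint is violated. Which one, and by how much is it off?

Distance(K, G) = 24.8 — off by 3.10.

F = (0.00, 0.00) ✓; F.y = 0.00, R.y = 0.00 ✓; |FR| = 33.30 ✓; ∠(QR, RF) = 90.00° ✓; |QR| = 4.800 ✓; bearing(Q→K) − bearing(Q→R) = 140.0° ✓; |QK| = 4.800 ✓; ∠(QK, KG) = 90.00° ✓; |KG| = 21.70 ✗.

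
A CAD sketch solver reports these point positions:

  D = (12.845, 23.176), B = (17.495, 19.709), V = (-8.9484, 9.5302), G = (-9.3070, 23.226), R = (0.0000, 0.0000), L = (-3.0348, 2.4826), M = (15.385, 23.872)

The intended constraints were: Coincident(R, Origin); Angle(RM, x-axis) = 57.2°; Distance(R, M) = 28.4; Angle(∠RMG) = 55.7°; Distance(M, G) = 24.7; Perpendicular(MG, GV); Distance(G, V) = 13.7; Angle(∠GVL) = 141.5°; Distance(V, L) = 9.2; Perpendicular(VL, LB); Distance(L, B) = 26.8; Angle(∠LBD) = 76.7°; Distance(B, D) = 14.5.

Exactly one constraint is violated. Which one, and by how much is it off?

Distance(B, D) = 14.5 — off by 8.70.

R = (0.00, 0.00) ✓; RM at 57.20° ✓; |RM| = 28.40 ✓; ∠RMG = 55.70° ✓; |MG| = 24.70 ✓; ∠(MG, GV) = 90.00° ✓; |GV| = 13.70 ✓; ∠GVL = 141.5° ✓; |VL| = 9.200 ✓; ∠(VL, LB) = 90.00° ✓; |LB| = 26.80 ✓; ∠LBD = 76.71° ✓; |BD| = 5.800 ✗.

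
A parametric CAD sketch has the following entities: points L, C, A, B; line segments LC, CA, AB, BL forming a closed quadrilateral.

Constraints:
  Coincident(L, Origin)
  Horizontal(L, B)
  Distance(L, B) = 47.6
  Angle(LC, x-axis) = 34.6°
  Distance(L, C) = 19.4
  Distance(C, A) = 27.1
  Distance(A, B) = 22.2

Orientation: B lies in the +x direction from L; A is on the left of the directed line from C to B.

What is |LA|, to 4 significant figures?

46.23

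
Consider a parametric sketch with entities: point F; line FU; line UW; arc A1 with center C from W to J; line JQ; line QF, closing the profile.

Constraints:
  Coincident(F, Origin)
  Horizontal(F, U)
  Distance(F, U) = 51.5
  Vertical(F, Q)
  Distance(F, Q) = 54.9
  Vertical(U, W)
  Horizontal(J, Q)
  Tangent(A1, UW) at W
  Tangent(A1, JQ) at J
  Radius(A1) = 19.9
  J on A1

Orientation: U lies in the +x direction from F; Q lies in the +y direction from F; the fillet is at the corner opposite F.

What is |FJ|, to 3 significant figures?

63.3

The virtual corner opposite F is at (51.5, 54.9). The tangent condition forces CW to be normal to UW and since A1 is tangent to JQ there, CJ ⟂ JQ, with radius 19.9, so the center C sits 19.9 in from both sides at C = (31.6, 35.0). That places the tangent points at W = (51.5, 35.0) on UW and J = (31.6, 54.9) on JQ. Then |FJ| = |J − F| = 63.3.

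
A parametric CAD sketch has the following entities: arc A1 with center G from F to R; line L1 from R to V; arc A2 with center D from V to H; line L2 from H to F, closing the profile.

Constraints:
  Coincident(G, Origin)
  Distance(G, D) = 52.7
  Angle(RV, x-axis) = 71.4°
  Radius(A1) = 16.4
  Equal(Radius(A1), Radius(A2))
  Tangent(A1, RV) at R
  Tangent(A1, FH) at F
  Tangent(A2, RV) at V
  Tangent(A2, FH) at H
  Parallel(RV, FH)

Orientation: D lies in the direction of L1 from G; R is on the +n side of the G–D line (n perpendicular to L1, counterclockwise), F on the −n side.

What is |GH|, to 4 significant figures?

55.19

The slot axis is L1's direction at 71.4°, so u = (cos 71.4°, sin 71.4°) = (0.3190, 0.9478) and n = (−sin 71.4°, cos 71.4°) = (-0.9478, 0.3190). G is at the origin and D lies 52.7 along u from G, so D = 52.7·u = (16.81, 49.95). Tangency of A1 to both parallel lines with radius 16.4 puts R and F at G ± 16.4·n: R = (-15.54, 5.231), F = (15.54, -5.231). Equal radii place V and H the same way about D: V = D + 16.4·n = (1.266, 55.18), H = D − 16.4·n = (32.35, 44.72). Then |GH| = |H − G| = 55.19.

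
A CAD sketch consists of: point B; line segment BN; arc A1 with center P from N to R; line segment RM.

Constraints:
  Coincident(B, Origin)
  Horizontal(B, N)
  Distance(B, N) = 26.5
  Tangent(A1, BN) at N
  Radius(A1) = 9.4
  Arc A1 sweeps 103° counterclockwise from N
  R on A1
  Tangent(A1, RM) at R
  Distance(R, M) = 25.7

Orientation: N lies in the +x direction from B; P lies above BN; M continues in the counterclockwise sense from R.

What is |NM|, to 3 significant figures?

36.7

B is at the origin; B and N share the same y with |BN| = 26.5 and N on the +x side, so N = (26.5, 0.00). The tangent condition forces PN to be normal to BN, so P = N + (0, 9.4) = (26.5, 9.40). On A1, N sits at bearing -90° from P; a 103° counterclockwise sweep puts R at bearing 13°, so R = P + 9.4·(cos 13°, sin 13°) = (35.7, 11.5). The tangent condition forces PR to be normal to RM, so RM runs along (−sin 13°, cos 13°); with |RM| = 25.7, M = (29.9, 36.6). Then |NM| = |M − N| = 36.7.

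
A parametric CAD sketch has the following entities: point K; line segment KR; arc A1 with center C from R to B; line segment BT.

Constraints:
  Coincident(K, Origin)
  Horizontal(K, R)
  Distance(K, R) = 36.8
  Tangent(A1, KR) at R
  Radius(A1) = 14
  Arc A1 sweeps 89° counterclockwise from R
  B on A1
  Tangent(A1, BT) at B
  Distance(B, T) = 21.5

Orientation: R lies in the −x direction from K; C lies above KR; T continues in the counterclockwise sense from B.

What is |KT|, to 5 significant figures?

41.782

K is at the origin; KR is horizontal with |KR| = 36.8 and R on the −x side, so R = (-36.800, 0.0000). Since A1 is tangent to KR there, CR ⟂ KR, so C = R + (0, 14) = (-36.800, 14.000). On A1, R sits at bearing -90° from C; an 89° counterclockwise sweep puts B at bearing -1°, so B = C + 14.0·(cos -1°, sin -1°) = (-22.802, 13.756). Since A1 is tangent to BT there, CB ⟂ BT, so BT runs along (−sin -1°, cos -1°); with |BT| = 21.5, T = (-22.427, 35.252). Then |KT| = |T − K| = 41.782.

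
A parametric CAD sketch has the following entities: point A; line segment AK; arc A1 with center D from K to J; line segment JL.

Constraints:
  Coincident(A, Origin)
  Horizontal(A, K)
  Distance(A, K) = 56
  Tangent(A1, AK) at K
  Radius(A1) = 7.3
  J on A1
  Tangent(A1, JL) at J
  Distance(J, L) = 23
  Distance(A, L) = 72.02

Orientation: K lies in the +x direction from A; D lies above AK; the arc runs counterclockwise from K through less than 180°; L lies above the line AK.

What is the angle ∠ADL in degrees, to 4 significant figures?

121.3°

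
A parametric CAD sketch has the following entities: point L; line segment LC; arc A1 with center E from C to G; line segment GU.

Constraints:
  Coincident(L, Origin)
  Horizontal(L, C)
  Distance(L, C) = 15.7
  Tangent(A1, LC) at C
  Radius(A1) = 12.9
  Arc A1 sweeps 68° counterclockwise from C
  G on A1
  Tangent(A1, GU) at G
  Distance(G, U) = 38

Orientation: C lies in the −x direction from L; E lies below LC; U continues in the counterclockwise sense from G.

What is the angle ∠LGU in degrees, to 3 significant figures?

128°

L is at the origin; L and C share the same y with |LC| = 15.7 and C on the −x side, so C = (-15.7, 0.00). The tangent condition forces EC to be normal to LC, so E = C + (0, -12.9) = (-15.7, -12.9). On A1, C sits at bearing 90° from E; a 68° counterclockwise sweep puts G at bearing 158°, so G = E + 12.9·(cos 158°, sin 158°) = (-27.7, -8.07). A1 meets GU tangentially, so EG is at right angles to GU, so GU runs along (−sin 158°, cos 158°); with |GU| = 38.0, U = (-41.9, -43.3). Then cos ∠LGU = GL·GU / (|GL||GU|), giving 128°.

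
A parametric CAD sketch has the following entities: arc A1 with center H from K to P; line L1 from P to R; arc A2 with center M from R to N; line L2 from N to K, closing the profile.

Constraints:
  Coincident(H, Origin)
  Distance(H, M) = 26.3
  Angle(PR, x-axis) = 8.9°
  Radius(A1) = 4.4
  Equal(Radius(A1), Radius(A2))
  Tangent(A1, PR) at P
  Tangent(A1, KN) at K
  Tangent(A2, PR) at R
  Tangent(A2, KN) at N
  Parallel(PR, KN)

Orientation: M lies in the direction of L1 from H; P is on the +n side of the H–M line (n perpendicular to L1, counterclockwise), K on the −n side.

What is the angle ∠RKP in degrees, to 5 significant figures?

71.500°

The slot axis is L1's direction at 8.9°, so u = (cos 8.9°, sin 8.9°) = (0.98796, 0.15471) and n = (−sin 8.9°, cos 8.9°) = (-0.15471, 0.98796). H is at the origin and M lies 26.3 along u from H, so M = 26.3·u = (25.983, 4.0689). Tangency of A1 to both parallel lines with radius 4.4 puts P and K at H ± 4.4·n: P = (-0.68073, 4.3470), K = (0.68073, -4.3470). Equal radii place R and N the same way about M: R = M + 4.4·n = (25.303, 8.4159), N = M − 4.4·n = (26.664, -0.27814). Then cos ∠RKP = KR·KP / (|KR||KP|), giving 71.500°.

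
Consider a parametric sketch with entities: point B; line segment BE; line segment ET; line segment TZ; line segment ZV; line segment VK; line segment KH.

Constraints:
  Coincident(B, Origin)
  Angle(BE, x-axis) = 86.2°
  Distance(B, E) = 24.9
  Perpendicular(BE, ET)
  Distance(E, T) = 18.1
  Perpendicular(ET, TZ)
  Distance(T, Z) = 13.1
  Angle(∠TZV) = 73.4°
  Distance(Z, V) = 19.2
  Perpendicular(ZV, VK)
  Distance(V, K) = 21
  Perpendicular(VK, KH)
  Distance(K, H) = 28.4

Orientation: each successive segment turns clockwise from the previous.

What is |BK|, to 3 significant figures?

37.8

B is at the origin; BE runs at 86.2° with length 24.9, so E = (1.65, 24.8). BE is perpendicular to ET, so ET runs at -3.80°; with |ET| = 18.1, T = (19.7, 23.6). ET ⟂ TZ, so TZ runs at -93.8°; with |TZ| = 13.1, Z = (18.8, 10.6). ∠TZV = 73.4° gives ZV at 160° from the x-axis; with |ZV| = 19.2, V = (0.846, 17.3). ZV is perpendicular to VK, so VK runs at 69.6°; with |VK| = 21.0, K = (8.17, 37.0). Then |BK| = |K − B| = 37.8.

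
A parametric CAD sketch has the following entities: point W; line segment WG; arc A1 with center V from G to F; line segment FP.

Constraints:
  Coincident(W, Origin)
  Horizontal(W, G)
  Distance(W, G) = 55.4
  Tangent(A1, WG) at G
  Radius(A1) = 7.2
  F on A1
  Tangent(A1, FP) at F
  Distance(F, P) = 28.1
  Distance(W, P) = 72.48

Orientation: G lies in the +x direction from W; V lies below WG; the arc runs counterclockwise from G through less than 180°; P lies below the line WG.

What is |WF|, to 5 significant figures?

50.374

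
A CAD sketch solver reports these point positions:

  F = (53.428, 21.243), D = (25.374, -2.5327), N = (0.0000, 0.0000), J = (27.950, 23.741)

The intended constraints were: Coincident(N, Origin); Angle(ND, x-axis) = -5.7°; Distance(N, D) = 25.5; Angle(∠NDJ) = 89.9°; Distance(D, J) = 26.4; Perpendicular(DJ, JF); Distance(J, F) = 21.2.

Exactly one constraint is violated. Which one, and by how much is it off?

Distance(J, F) = 21.2 — off by 4.40.

N = (0.00, 0.00) ✓; ND at -5.700° ✓; |ND| = 25.50 ✓; ∠NDJ = 89.90° ✓; |DJ| = 26.40 ✓; ∠(DJ, JF) = 90.00° ✓; |JF| = 25.60 ✗.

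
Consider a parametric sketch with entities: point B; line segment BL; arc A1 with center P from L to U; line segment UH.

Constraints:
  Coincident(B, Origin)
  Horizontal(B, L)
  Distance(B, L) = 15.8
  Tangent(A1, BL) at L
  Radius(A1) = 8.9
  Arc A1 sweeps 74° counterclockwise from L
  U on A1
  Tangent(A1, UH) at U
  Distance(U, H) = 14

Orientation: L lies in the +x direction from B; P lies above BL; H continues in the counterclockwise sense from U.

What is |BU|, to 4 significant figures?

25.19

B is at the origin; BL is horizontal with |BL| = 15.8 and L on the +x side, so L = (15.80, 0.000). A1 meets BL tangentially, so PL is at right angles to BL, so P = L + (0, 8.9) = (15.80, 8.900). On A1, L sits at bearing -90° from P; a 74° counterclockwise sweep puts U at bearing -16°, so U = P + 8.9·(cos -16°, sin -16°) = (24.36, 6.447). Then |BU| = |U − B| = 25.19.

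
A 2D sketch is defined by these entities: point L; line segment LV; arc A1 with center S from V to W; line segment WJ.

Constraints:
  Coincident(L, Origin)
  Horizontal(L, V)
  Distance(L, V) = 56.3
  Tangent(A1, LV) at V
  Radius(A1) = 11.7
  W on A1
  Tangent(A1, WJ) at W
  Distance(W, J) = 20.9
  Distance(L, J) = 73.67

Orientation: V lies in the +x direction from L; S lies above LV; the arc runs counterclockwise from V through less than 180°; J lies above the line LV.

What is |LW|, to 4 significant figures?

69.17

L is at the origin; L and V share the same y with |LV| = 56.3 and V on the +x side, so V = (56.30, 0.000). Since A1 is tangent to LV there, SV ⟂ LV, so S = V + (0, 11.7) = (56.30, 11.70). Since SW ⟂ WJ (tangency), |SJ| = √(11.7² + 20.9²) = 23.95 regardless of where W sits on A1. So J lies on both circle(L, 73.67) and circle(S, 23.95); the above-LV intersection is J = (65.44, 33.84). W is the foot of the tangent from J: W = (67.92, 13.09).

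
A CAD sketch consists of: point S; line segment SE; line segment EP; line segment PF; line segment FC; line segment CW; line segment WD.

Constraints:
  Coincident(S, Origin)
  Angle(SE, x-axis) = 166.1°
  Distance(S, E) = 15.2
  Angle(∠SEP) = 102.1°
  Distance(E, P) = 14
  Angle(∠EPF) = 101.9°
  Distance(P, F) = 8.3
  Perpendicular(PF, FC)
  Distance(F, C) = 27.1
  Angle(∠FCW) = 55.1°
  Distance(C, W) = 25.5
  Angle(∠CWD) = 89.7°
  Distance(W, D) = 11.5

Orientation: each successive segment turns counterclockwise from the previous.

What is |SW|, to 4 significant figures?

24.74

S is at the origin; SE runs at 166.1° with length 15.2, so E = (-14.75, 3.651). ∠SEP = 102.1° gives EP at -116.0° from the x-axis; with |EP| = 14.0, P = (-20.89, -8.932). ∠EPF = 101.9° gives PF at -37.90° from the x-axis; with |PF| = 8.3, F = (-14.34, -14.03). PF is perpendicular to FC, so FC runs at 52.10°; with |FC| = 27.1, C = (2.304, 7.354). ∠FCW = 55.1° gives CW at 177.0° from the x-axis; with |CW| = 25.5, W = (-23.16, 8.689). Then |SW| = |W − S| = 24.74.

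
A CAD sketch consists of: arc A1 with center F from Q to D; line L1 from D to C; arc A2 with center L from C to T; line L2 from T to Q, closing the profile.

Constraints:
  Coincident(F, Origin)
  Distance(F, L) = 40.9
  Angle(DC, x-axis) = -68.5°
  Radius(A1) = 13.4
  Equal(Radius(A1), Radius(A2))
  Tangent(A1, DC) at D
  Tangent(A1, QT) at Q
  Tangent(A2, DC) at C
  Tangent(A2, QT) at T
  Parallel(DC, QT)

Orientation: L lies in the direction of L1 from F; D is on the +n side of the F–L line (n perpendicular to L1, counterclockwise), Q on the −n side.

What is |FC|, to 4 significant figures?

43.04

The slot axis is L1's direction at -68.5°, so u = (cos -68.5°, sin -68.5°) = (0.3665, -0.9304) and n = (−sin -68.5°, cos -68.5°) = (0.9304, 0.3665). F is at the origin and L lies 40.9 along u from F, so L = 40.9·u = (14.99, -38.05). Tangency of A1 to both parallel lines with radius 13.4 puts D and Q at F ± 13.4·n: D = (12.47, 4.911), Q = (-12.47, -4.911). Equal radii place C and T the same way about L: C = L + 13.4·n = (27.46, -33.14), T = L − 13.4·n = (2.522, -42.97). Then |FC| = |C − F| = 43.04.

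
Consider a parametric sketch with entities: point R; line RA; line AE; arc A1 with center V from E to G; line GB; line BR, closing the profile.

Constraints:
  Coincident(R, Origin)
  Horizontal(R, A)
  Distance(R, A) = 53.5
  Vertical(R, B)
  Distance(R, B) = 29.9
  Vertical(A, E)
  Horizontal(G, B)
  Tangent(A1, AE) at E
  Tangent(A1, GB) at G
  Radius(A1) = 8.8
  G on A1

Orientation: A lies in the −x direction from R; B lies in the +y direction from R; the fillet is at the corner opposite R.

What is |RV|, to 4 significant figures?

49.43

R is at the origin; RA is horizontal with |RA| = 53.5 and A on the −x side, so A = (-53.50, 0.000). RB is vertical with |RB| = 29.9 and B on the +y side, so B = (0.000, 29.90). The virtual corner opposite R is at (-53.50, 29.90). The tangent condition forces VE to be normal to AE and since A1 is tangent to GB there, VG ⟂ GB, with radius 8.8, so the center V sits 8.8 in from both sides at V = (-44.70, 21.10). Then |RV| = |V − R| = 49.43.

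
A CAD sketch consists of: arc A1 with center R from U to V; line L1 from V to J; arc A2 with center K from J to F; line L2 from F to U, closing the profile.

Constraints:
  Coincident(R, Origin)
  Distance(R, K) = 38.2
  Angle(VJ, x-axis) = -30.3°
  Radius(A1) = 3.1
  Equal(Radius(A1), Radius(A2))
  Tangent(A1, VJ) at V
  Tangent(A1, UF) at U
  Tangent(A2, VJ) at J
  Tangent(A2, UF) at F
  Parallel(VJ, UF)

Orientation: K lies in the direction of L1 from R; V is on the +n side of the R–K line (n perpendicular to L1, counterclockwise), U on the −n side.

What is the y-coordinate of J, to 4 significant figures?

-16.60

The slot axis is L1's direction at -30.3°, so u = (cos -30.3°, sin -30.3°) = (0.8634, -0.5045) and n = (−sin -30.3°, cos -30.3°) = (0.5045, 0.8634). R is at the origin and K lies 38.2 along u from R, so K = 38.2·u = (32.98, -19.27). Tangency of A1 to both parallel lines with radius 3.1 puts V and U at R ± 3.1·n: V = (1.564, 2.677), U = (-1.564, -2.677). Equal radii place J and F the same way about K: J = K + 3.1·n = (34.55, -16.60), F = K − 3.1·n = (31.42, -21.95). So J.y = -16.60.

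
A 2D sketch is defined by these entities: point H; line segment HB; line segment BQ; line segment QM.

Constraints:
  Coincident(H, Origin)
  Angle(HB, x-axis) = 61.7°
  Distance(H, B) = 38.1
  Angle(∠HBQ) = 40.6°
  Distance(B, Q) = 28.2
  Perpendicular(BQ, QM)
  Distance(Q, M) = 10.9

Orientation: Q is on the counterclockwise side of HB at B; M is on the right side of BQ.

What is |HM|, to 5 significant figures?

35.702

∠HBQ = 40.6°, so BQ runs at 61.7° + (180° − 40.6°) = 201.10° from the x-axis; with |BQ| = 28.2, Q = B + 28.2·(cos 201.10°, sin 201.10°) = (-8.2465, 23.394). BQ is perpendicular to QM; with |QM| = 10.9 on the right of BQ, M = Q + 10.9·(-0.36000, 0.93295) = (-12.170, 33.563). Then |HM| = |M − H| = 35.702.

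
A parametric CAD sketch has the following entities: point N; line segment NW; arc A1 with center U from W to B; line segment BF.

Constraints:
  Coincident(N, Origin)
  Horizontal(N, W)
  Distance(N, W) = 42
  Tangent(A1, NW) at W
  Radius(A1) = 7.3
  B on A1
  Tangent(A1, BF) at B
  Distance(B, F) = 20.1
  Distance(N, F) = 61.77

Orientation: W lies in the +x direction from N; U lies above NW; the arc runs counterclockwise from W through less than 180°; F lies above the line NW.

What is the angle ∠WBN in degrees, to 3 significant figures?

26.5°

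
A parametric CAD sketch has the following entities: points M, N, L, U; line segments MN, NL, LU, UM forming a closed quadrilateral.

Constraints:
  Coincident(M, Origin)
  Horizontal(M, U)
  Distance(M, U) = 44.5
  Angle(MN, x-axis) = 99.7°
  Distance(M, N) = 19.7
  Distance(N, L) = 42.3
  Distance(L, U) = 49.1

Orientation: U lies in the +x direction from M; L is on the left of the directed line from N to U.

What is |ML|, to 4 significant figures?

54.94

Checks: |NL| = 42.30 ✓; |LU| = 49.10 ✓.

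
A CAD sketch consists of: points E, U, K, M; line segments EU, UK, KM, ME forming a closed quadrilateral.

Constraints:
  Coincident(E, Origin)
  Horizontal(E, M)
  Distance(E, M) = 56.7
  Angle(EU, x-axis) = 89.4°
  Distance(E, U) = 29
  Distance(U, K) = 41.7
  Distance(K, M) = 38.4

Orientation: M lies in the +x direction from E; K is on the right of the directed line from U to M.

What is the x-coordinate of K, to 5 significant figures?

19.182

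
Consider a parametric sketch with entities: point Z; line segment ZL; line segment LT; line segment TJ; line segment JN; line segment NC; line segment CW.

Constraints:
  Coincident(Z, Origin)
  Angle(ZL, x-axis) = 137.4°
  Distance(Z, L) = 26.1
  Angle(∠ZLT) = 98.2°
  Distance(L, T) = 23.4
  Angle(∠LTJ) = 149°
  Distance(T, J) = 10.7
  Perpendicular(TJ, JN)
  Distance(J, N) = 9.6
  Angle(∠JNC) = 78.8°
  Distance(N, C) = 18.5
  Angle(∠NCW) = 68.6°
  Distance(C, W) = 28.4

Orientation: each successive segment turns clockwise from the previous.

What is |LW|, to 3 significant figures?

41.0

Z is at the origin; ZL runs at 137.4° with length 26.1, so L = (-19.2, 17.7). ∠ZLT = 98.2° gives LT at 55.6° from the x-axis; with |LT| = 23.4, T = (-5.99, 37.0). ∠LTJ = 149.0° gives TJ at 24.6° from the x-axis; with |TJ| = 10.7, J = (3.74, 41.4). TJ ⟂ JN, so JN runs at -65.4°; with |JN| = 9.6, N = (7.73, 32.7). ∠JNC = 78.8° gives NC at -167° from the x-axis; with |NC| = 18.5, C = (-10.3, 28.4). ∠NCW = 68.6° gives CW at 82.0° from the x-axis; with |CW| = 28.4, W = (-6.31, 56.5). Then |LW| = |W − L| = 41.0.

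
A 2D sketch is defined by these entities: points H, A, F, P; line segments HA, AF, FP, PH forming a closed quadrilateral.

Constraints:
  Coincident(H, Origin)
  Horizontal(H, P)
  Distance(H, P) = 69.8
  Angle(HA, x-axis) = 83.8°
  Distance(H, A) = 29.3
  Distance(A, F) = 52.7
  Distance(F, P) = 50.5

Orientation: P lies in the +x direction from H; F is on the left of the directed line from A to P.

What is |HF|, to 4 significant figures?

70.83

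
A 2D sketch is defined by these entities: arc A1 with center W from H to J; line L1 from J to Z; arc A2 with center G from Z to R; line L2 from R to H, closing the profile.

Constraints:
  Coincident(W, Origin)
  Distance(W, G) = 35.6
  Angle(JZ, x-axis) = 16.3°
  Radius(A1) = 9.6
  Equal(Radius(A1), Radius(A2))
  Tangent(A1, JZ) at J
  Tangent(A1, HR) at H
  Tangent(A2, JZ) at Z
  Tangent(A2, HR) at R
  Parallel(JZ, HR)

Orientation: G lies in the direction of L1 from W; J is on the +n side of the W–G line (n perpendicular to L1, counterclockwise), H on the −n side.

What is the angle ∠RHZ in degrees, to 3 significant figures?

28.3°

The slot axis is L1's direction at 16.3°, so u = (cos 16.3°, sin 16.3°) = (0.960, 0.281) and n = (−sin 16.3°, cos 16.3°) = (-0.281, 0.960). W is at the origin and G lies 35.6 along u from W, so G = 35.6·u = (34.2, 9.99). Tangency of A1 to both parallel lines with radius 9.6 puts J and H at W ± 9.6·n: J = (-2.69, 9.21), H = (2.69, -9.21). Equal radii place Z and R the same way about G: Z = G + 9.6·n = (31.5, 19.2), R = G − 9.6·n = (36.9, 0.778). Then cos ∠RHZ = HR·HZ / (|HR||HZ|), giving 28.3°.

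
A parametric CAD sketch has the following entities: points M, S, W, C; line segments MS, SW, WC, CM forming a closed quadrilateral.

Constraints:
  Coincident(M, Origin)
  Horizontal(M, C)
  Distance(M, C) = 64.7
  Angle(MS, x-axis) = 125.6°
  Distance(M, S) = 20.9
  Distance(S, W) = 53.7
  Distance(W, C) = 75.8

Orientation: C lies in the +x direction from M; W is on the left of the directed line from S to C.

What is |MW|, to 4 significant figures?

63.56

Checks: |SW| = 53.70 ✓; |WC| = 75.80 ✓.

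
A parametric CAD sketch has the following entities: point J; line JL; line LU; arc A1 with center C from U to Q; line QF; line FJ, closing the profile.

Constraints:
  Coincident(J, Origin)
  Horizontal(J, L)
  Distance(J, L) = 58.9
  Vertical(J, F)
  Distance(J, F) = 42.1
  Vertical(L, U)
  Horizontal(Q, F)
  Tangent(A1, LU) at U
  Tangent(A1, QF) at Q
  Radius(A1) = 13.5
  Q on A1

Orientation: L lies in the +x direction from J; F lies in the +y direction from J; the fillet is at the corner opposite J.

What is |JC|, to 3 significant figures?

53.7

J is at the origin; JL is horizontal with |JL| = 58.9 and L on the +x side, so L = (58.9, 0.00). JF is vertical with |JF| = 42.1 and F on the +y side, so F = (0.00, 42.1). The virtual corner opposite J is at (58.9, 42.1). The tangent condition forces CU to be normal to LU and A1 meets QF tangentially, so CQ is at right angles to QF, with radius 13.5, so the center C sits 13.5 in from both sides at C = (45.4, 28.6). Then |JC| = |C − J| = 53.7.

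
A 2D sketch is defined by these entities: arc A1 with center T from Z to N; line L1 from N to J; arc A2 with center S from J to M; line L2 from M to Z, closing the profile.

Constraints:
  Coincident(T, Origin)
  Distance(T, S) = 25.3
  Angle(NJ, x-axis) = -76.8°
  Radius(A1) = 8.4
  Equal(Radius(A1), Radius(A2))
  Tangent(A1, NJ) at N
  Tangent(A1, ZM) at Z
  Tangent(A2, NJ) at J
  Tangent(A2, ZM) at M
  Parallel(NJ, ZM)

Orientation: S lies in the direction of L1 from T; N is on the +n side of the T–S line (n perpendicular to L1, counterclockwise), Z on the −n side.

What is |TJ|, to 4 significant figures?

26.66

The slot axis is L1's direction at -76.8°, so u = (cos -76.8°, sin -76.8°) = (0.2284, -0.9736) and n = (−sin -76.8°, cos -76.8°) = (0.9736, 0.2284). T is at the origin and S lies 25.3 along u from T, so S = 25.3·u = (5.777, -24.63). Tangency of A1 to both parallel lines with radius 8.4 puts N and Z at T ± 8.4·n: N = (8.178, 1.918), Z = (-8.178, -1.918). Equal radii place J and M the same way about S: J = S + 8.4·n = (13.96, -22.71), M = S − 8.4·n = (-2.401, -26.55). Then |TJ| = |J − T| = 26.66.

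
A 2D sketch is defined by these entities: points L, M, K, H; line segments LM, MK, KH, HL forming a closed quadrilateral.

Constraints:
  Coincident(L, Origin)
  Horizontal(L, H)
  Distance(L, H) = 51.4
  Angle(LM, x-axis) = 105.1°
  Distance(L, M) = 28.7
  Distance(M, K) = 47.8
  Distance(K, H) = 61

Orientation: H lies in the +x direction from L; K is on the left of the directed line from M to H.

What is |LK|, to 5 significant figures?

64.646

Checks: |MK| = 47.80 ✓; |KH| = 61.00 ✓.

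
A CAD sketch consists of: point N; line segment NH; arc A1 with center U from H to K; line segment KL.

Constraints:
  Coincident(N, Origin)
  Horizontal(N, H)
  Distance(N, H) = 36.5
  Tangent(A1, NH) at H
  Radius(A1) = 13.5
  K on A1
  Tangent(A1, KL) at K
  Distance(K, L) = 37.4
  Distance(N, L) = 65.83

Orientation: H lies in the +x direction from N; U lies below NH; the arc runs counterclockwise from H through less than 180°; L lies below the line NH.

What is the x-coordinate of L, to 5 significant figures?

38.778

Checks: |UK| = 13.50 ✓; ∠(UK, KL) = 90.00° ✓; |KL| = 37.40 ✓; |NL| = 65.83 ✓.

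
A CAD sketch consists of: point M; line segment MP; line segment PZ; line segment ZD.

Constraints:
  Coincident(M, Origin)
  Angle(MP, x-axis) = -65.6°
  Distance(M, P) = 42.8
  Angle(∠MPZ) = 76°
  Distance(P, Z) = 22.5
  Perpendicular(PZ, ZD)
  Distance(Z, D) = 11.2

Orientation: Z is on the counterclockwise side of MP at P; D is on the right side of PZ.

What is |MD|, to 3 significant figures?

54.1

M is at the origin; MP runs at -65.6° with length 42.8, so P = 42.8·(cos -65.6°, sin -65.6°) = (17.7, -39.0). ∠MPZ = 76.0°, so PZ runs at -65.6° + (180° − 76.0°) = 38.4° from the x-axis; with |PZ| = 22.5, Z = P + 22.5·(cos 38.4°, sin 38.4°) = (35.3, -25.0). The perpendicularity gives ZD at right angles to PZ; with |ZD| = 11.2 on the right of PZ, D = Z + 11.2·(0.621, -0.784) = (42.3, -33.8). Then |MD| = |D − M| = 54.1.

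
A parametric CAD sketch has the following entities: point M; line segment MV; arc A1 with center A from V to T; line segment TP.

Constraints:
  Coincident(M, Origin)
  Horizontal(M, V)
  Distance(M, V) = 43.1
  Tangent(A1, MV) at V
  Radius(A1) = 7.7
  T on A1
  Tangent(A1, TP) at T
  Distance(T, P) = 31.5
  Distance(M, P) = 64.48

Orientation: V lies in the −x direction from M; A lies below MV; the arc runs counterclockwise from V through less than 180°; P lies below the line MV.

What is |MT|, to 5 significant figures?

51.361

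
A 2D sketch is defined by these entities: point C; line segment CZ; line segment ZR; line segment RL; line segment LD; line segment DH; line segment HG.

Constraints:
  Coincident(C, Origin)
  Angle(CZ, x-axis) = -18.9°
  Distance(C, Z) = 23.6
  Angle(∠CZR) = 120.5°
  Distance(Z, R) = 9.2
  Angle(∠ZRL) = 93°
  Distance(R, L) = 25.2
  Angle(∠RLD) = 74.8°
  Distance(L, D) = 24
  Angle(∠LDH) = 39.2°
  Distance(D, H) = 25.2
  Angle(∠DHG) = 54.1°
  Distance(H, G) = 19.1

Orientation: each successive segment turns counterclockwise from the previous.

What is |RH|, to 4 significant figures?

8.659

C is at the origin; CZ runs at -18.9° with length 23.6, so Z = (22.33, -7.644). ∠CZR = 120.5° gives ZR at 40.60° from the x-axis; with |ZR| = 9.2, R = (29.31, -1.657). ∠ZRL = 93.0° gives RL at 127.6° from the x-axis; with |RL| = 25.2, L = (13.94, 18.31). ∠RLD = 74.8° gives LD at -127.2° from the x-axis; with |LD| = 24.0, D = (-0.5731, -0.8083). ∠LDH = 39.2° gives DH at 13.60° from the x-axis; with |DH| = 25.2, H = (23.92, 5.117). Then |RH| = |H − R| = 8.659.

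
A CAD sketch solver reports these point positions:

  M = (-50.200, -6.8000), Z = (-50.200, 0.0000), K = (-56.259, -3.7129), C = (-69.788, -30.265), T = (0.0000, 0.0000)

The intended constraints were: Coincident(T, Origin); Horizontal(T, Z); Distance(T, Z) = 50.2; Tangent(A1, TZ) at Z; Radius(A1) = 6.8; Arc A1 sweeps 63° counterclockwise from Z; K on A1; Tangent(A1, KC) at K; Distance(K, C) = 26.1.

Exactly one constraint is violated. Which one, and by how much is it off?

Distance(K, C) = 26.1 — off by 3.70.

T = (0.00, 0.00) ✓; T.y = 0.00, Z.y = 0.00 ✓; |TZ| = 50.20 ✓; ∠(MZ, ZT) = 90.00° ✓; |MZ| = 6.800 ✓; bearing(M→K) − bearing(M→Z) = 63.00° ✓; |MK| = 6.800 ✓; ∠(MK, KC) = 90.00° ✓; |KC| = 29.80 ✗.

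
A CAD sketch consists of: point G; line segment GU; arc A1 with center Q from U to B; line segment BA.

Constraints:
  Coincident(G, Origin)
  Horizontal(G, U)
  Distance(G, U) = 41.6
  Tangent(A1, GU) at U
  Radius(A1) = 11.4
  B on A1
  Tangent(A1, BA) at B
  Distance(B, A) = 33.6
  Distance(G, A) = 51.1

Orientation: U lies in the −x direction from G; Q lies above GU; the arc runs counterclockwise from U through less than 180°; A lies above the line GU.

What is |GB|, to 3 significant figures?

31.9

Checks: ∠(QU, UG) = 90.00° ✓; |QU| = 11.40 ✓; |QB| = 11.40 ✓; ∠(QB, BA) = 90.00° ✓; |BA| = 33.60 ✓; |GA| = 51.10 ✓.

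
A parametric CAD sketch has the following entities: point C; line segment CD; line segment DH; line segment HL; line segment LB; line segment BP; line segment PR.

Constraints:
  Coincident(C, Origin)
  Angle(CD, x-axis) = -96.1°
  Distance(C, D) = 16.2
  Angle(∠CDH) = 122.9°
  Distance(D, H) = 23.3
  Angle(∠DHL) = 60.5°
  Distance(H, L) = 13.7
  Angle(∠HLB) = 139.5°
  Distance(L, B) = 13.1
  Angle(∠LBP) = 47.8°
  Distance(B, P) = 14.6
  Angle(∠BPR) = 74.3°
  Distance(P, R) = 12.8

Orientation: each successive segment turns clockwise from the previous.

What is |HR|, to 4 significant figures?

11.29

C is at the origin; CD runs at -96.1° with length 16.2, so D = (-1.721, -16.11). ∠CDH = 122.9° gives DH at -153.2° from the x-axis; with |DH| = 23.3, H = (-22.52, -26.61). ∠DHL = 60.5° gives HL at 87.30° from the x-axis; with |HL| = 13.7, L = (-21.87, -12.93). ∠HLB = 139.5° gives LB at 46.80° from the x-axis; with |LB| = 13.1, B = (-12.91, -3.379). ∠LBP = 47.8° gives BP at -85.40° from the x-axis; with |BP| = 14.6, P = (-11.73, -17.93). ∠BPR = 74.3° gives PR at 168.9° from the x-axis; with |PR| = 12.8, R = (-24.30, -15.47). Then |HR| = |R − H| = 11.29.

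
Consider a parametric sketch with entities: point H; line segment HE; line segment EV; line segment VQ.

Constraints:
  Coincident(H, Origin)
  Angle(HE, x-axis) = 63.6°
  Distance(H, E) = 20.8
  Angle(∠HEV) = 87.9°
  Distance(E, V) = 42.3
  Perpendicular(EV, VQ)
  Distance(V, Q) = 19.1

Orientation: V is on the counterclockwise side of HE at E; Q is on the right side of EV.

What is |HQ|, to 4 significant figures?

57.59

∠HEV = 87.9°, so EV runs at 63.6° + (180° − 87.9°) = 155.7° from the x-axis; with |EV| = 42.3, V = E + 42.3·(cos 155.7°, sin 155.7°) = (-29.30, 36.04). EV ⟂ VQ; with |VQ| = 19.1 on the right of EV, Q = V + 19.1·(0.4115, 0.9114) = (-21.44, 53.45). Then |HQ| = |Q − H| = 57.59.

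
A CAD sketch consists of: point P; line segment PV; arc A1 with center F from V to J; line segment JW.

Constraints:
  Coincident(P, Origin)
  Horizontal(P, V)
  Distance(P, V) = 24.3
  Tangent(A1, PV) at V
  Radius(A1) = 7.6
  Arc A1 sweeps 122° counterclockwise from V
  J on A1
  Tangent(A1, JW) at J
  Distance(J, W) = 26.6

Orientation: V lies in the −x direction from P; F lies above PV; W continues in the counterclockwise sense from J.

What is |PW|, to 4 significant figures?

46.79

P is at the origin; P and V share the same y with |PV| = 24.3 and V on the −x side, so V = (-24.30, 0.000). Tangency of A1 to PV means the radius FV is perpendicular to PV, so F = V + (0, 7.6) = (-24.30, 7.600). On A1, V sits at bearing -90° from F; a 122° counterclockwise sweep puts J at bearing 32°, so J = F + 7.6·(cos 32°, sin 32°) = (-17.85, 11.63). The tangent condition forces FJ to be normal to JW, so JW runs along (−sin 32°, cos 32°); with |JW| = 26.6, W = (-31.95, 34.19). Then |PW| = |W − P| = 46.79.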